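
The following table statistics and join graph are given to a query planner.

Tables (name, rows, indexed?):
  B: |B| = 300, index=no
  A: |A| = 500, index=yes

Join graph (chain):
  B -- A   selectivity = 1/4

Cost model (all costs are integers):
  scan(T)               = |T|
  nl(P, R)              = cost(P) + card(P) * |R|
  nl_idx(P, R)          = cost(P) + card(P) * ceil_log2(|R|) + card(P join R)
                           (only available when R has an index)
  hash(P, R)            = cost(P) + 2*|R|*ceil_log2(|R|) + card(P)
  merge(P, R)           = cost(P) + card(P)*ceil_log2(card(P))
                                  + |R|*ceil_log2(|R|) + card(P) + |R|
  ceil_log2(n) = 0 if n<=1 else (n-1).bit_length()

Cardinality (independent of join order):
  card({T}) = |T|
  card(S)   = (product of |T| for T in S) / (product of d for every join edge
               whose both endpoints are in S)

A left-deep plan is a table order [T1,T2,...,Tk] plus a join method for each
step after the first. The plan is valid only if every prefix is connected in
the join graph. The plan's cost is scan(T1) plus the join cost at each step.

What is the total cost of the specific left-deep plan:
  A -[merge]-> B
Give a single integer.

step 1: scan A: cost=500, card=500
step 2: join B via merge
    card(P join B) = 500*300/(4) = 37500
    cost = 500 + 500*9 + 300*9 + 500 + 300 = 8500

8500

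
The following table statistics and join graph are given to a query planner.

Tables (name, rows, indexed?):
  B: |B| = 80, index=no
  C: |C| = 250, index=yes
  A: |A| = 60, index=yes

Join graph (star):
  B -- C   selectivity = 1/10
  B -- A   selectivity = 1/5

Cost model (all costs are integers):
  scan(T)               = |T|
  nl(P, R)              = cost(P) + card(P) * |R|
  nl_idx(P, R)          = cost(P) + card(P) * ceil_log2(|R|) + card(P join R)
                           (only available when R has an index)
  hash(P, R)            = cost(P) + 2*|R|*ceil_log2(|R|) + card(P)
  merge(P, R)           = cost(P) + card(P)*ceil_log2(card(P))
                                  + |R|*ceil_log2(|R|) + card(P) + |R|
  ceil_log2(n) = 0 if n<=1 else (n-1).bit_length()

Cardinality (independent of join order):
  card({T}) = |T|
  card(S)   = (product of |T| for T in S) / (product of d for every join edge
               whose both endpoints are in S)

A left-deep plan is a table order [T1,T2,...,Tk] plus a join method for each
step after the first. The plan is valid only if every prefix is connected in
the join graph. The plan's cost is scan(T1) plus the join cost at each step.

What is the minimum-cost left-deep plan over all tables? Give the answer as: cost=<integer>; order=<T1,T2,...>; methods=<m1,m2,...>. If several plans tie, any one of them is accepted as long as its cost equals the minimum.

cost=4340; order=C,B,A; methods=hash,hash

Selinger DP (subsets sized 1..n):
  {B}: scan cost=80, card=80
  {C}: scan cost=250, card=250
  {A}: scan cost=60, card=60
  {BC}: card=2000; try (B,hash)→1620, (C,nl_idx)→2720, (C,merge)→2970, (B,merge)→3140, (C,hash)→4160, (C,nl)→20080 …(+1); best=1620 via (B,hash)
  {AB}: card=960; try (A,hash)→880, (B,merge)→1120, (A,merge)→1140, (B,hash)→1240, (A,nl_idx)→1520, (B,nl)→4860 …(+1); best=880 via (A,hash)
  {ABC}: card=24000; try (A,hash)→4340, (C,hash)→5840, (C,merge)→13690, (A,merge)→26040, (C,nl_idx)→32560, (A,nl_idx)→37620 …(+2); best=4340 via (A,hash)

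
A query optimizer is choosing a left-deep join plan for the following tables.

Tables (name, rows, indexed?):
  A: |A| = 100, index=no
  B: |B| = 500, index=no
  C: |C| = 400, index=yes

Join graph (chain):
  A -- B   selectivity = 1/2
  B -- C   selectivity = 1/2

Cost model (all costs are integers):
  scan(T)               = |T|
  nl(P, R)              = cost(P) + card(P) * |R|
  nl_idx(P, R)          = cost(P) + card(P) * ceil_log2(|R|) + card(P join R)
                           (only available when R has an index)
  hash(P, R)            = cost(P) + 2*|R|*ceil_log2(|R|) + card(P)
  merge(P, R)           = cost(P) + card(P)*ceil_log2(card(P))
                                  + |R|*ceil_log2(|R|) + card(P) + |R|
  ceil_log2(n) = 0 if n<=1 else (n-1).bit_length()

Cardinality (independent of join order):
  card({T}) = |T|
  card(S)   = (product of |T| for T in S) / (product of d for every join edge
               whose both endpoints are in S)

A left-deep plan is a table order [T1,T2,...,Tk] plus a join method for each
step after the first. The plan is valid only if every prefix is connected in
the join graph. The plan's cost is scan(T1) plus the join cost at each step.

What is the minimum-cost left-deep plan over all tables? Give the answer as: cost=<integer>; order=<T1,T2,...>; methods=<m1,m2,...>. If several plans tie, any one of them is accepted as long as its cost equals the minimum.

cost=34600; order=B,A,C; methods=hash,hash

Selinger DP (subsets sized 1..n):
  {A}: scan cost=100, card=100
  {B}: scan cost=500, card=500
  {C}: scan cost=400, card=400
  {AB}: card=25000; try (A,hash)→2400, (B,merge)→5900, (A,merge)→6300, (B,hash)→9200, (B,nl)→50100, (A,nl)→50500; best=2400 via (A,hash)
  {BC}: card=100000; try (C,hash)→8200, (B,merge)→9400, (C,merge)→9500, (B,hash)→9800, (C,nl_idx)→105000, (B,nl)→200400 …(+1); best=8200 via (C,hash)
  {ABC}: card=5000000; try (C,hash)→34600, (A,hash)→109600, (C,merge)→406400, (A,merge)→1809000, (C,nl_idx)→5227400, (C,nl)→10002400 …(+1); best=34600 via (C,hash)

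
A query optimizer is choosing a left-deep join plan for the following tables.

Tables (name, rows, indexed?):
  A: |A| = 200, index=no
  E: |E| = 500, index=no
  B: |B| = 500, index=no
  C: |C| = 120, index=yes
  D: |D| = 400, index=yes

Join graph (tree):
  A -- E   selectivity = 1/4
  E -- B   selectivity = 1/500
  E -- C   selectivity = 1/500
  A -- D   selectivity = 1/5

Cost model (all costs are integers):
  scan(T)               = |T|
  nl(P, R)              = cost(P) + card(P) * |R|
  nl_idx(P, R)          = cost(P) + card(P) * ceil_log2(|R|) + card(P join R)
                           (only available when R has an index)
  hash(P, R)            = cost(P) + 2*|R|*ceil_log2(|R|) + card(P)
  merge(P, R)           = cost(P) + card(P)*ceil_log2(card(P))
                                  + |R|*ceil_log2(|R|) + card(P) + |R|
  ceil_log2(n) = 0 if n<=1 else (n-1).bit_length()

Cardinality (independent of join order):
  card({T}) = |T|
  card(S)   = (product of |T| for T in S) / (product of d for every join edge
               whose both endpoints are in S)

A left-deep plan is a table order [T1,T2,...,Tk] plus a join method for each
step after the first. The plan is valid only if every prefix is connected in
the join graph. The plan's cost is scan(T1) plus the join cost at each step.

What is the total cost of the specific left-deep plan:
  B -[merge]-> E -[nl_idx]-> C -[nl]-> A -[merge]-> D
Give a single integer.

126120

step 1: scan B: cost=500, card=500
step 2: join E via merge
    card(P join E) = 500*500/(500) = 500
    cost = 500 + 500*9 + 500*9 + 500 + 500 = 10500
step 3: join C via nl_idx
    card(P join C) = 500*120/(500) = 120
    cost = 10500 + 500*7 + 120 = 14120
step 4: join A via nl
    card(P join A) = 120*200/(4) = 6000
    cost = 14120 + 120*200 = 38120
step 5: join D via merge
    card(P join D) = 6000*400/(5) = 480000
    cost = 38120 + 6000*13 + 400*9 + 6000 + 400 = 126120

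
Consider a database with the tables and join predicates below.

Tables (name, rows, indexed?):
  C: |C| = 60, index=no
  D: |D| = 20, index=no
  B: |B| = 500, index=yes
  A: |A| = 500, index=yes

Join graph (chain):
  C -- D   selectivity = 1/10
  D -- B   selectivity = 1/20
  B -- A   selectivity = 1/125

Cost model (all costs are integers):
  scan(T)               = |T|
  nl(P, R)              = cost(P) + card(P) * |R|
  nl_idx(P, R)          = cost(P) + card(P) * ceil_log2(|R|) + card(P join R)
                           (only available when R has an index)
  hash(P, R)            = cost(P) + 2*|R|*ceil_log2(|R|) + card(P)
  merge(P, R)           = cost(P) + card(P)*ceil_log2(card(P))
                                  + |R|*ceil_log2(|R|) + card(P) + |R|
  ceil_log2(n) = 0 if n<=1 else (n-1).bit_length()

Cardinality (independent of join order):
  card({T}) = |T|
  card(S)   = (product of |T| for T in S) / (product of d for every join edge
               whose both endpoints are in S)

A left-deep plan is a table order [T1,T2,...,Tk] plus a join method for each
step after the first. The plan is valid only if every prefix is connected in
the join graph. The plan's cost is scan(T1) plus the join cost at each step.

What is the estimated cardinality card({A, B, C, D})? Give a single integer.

12000

Tables in S: A(500), B(500), C(60), D(20)
Edges inside S: C-D(d=10), D-B(d=20), B-A(d=125)
numerator = 500 * 500 * 60 * 20 = 300000000
denominator = 10 * 20 * 125 = 25000
card(S) = 300000000 / 25000 = 12000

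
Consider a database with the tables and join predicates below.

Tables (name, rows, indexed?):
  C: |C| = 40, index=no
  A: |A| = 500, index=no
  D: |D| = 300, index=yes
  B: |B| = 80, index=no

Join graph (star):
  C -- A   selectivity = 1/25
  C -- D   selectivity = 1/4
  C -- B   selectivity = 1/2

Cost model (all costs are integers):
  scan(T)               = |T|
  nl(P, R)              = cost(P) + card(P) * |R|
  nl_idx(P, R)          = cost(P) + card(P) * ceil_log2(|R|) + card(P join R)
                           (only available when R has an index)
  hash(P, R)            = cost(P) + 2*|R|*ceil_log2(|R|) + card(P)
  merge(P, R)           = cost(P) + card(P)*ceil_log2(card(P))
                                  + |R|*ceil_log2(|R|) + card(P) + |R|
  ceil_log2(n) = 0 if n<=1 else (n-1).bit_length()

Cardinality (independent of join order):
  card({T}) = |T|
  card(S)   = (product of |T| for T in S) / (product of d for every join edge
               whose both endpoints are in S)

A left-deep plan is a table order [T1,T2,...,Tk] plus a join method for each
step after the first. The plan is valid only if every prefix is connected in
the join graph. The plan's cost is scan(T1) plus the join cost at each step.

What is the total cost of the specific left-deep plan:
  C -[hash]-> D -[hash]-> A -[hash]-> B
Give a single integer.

78600

step 1: scan C: cost=40, card=40
step 2: join D via hash
    card(P join D) = 40*300/(4) = 3000
    cost = 40 + 2*300*9 + 40 = 5480
step 3: join A via hash
    card(P join A) = 3000*500/(25) = 60000
    cost = 5480 + 2*500*9 + 3000 = 17480
step 4: join B via hash
    card(P join B) = 60000*80/(2) = 2400000
    cost = 17480 + 2*80*7 + 60000 = 78600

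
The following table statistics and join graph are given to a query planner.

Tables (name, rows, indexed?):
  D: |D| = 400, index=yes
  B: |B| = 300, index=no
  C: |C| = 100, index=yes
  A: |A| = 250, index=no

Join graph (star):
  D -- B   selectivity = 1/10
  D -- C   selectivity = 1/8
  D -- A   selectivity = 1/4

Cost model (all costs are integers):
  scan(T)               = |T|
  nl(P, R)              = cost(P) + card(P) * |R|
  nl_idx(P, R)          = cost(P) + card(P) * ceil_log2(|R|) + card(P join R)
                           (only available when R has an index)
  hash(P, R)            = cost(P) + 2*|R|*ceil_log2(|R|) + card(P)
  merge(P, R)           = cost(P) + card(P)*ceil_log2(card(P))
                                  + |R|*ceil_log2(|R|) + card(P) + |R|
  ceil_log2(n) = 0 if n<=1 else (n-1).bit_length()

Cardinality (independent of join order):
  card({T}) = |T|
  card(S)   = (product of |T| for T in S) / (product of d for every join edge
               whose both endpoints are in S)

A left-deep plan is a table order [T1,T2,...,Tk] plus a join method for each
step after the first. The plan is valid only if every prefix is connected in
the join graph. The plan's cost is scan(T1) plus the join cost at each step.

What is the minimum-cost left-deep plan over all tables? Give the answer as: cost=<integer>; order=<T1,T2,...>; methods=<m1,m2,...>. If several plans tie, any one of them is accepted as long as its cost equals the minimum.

Selinger DP (subsets sized 1..n):
  {D}: scan cost=400, card=400
  {B}: scan cost=300, card=300
  {C}: scan cost=100, card=100
  {A}: scan cost=250, card=250
  {BD}: card=12000; try (B,hash)→6200, (D,merge)→7300, (B,merge)→7400, (D,hash)→7800, (D,nl_idx)→15000, (D,nl)→120300 …(+1); best=6200 via (B,hash)
  {CD}: card=5000; try (C,hash)→2200, (D,merge)→4900, (C,merge)→5200, (D,nl_idx)→6000, (D,hash)→7400, (C,nl_idx)→8200 …(+2); best=2200 via (C,hash)
  {AD}: card=25000; try (A,hash)→4800, (D,merge)→6500, (A,merge)→6650, (D,hash)→7700, (D,nl_idx)→27500, (D,nl)→100250 …(+1); best=4800 via (A,hash)
  {BCD}: card=150000; try (B,hash)→12600, (C,hash)→19600, (B,merge)→75200, (C,merge)→187000, (C,nl_idx)→240200, (C,nl)→1206200 …(+1); best=12600 via (B,hash)
  {ABD}: card=750000; try (A,hash)→22200, (B,hash)→35200, (A,merge)→188450, (B,merge)→407800, (A,nl)→3006200, (B,nl)→7504800; best=22200 via (A,hash)
  {ACD}: card=312500; try (A,hash)→11200, (C,hash)→31200, (A,merge)→74450, (C,merge)→405600, (C,nl_idx)→492300, (A,nl)→1252200 …(+1); best=11200 via (A,hash)
  {ABCD}: card=9375000; try (A,hash)→166600, (B,hash)→329100, (C,hash)→773600, (A,merge)→2864850, (B,merge)→6264200, (C,nl_idx)→14647200 …(+4); best=166600 via (A,hash)

cost=166600; order=D,C,B,A; methods=hash,hash,hash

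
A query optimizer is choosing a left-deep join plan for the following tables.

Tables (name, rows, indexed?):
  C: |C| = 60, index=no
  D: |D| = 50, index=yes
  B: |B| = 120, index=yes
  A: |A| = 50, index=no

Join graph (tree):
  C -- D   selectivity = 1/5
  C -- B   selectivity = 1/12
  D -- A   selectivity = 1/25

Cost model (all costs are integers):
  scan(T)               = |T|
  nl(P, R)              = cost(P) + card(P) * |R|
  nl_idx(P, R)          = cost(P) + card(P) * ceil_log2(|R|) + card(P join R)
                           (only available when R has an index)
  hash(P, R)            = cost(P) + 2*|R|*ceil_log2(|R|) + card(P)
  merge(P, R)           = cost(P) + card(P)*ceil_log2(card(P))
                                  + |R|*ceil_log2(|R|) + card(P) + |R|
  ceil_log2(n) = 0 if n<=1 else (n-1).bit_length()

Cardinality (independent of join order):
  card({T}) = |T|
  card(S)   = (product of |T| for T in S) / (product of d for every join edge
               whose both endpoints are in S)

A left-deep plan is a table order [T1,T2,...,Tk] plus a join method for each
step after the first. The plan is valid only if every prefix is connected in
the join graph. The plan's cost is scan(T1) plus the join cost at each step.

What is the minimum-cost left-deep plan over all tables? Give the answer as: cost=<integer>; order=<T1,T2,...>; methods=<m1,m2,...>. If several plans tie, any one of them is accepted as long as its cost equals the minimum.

cost=4150; order=A,D,C,B; methods=nl_idx,hash,hash

Selinger DP (subsets sized 1..n):
  {C}: scan cost=60, card=60
  {D}: scan cost=50, card=50
  {B}: scan cost=120, card=120
  {A}: scan cost=50, card=50
  {CD}: card=600; try (D,hash)→720, (C,hash)→820, (C,merge)→820, (D,merge)→830, (D,nl_idx)→1020, (C,nl)→3050 …(+1); best=720 via (D,hash)
  {BC}: card=600; try (C,hash)→960, (B,nl_idx)→1080, (B,merge)→1440, (C,merge)→1500, (B,hash)→1800, (B,nl)→7260 …(+1); best=960 via (C,hash)
  {AD}: card=100; try (D,nl_idx)→450, (D,hash)→700, (A,hash)→700, (D,merge)→750, (A,merge)→750, (D,nl)→2550 …(+1); best=450 via (D,nl_idx)
  {BCD}: card=6000; try (D,hash)→2160, (B,hash)→3000, (D,merge)→7910, (B,merge)→8280, (D,nl_idx)→10560, (B,nl_idx)→10920 …(+2); best=2160 via (D,hash)
  {ACD}: card=1200; try (C,hash)→1270, (C,merge)→1670, (A,hash)→1920, (C,nl)→6450, (A,merge)→7670, (A,nl)→30720; best=1270 via (C,hash)
  {ABCD}: card=12000; try (B,hash)→4150, (A,hash)→8760, (B,merge)→16630, (B,nl_idx)→21670, (A,merge)→86510, (B,nl)→145270 …(+1); best=4150 via (B,hash)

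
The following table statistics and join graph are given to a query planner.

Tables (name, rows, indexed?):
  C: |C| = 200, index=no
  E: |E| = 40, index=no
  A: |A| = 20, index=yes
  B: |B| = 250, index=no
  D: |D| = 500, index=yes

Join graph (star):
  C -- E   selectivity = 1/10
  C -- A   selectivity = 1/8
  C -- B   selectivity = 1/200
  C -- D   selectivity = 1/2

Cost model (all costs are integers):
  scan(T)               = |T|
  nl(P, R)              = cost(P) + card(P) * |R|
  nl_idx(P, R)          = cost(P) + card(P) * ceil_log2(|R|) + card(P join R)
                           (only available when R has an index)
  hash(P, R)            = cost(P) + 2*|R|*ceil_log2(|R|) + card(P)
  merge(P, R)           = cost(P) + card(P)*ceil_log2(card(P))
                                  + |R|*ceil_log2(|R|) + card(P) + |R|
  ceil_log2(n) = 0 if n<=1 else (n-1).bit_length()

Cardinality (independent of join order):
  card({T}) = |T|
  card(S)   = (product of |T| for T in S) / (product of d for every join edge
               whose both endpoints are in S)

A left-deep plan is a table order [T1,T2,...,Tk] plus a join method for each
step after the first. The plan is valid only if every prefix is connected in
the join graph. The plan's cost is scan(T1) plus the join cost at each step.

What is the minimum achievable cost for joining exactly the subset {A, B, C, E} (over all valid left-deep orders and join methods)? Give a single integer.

5255

Selinger DP over subsets of {A,B,C,E}:
  {C}: scan cost=200, card=200
  {E}: scan cost=40, card=40
  {A}: scan cost=20, card=20
  {B}: scan cost=250, card=250
  {CE}: card=800; try (E,hash)→880, (C,merge)→2120, (E,merge)→2280, (C,hash)→3280, (C,nl)→8040, (E,nl)→8200; best=880 via (E,hash)
  {AC}: card=500; try (A,hash)→600, (A,nl_idx)→1700, (C,merge)→1940, (A,merge)→2120, (C,hash)→3240, (C,nl)→4020 …(+1); best=600 via (A,hash)
  {BC}: card=250; try (C,hash)→3700, (B,merge)→4250, (C,merge)→4300, (B,hash)→4400, (B,nl)→50200, (C,nl)→50250; best=3700 via (C,hash)
  {ACE}: card=2000; try (E,hash)→1580, (A,hash)→1880, (E,merge)→5880, (A,nl_idx)→6880, (A,merge)→9800, (A,nl)→16880 …(+1); best=1580 via (E,hash)
  {BCE}: card=1000; try (E,hash)→4430, (B,hash)→5680, (E,merge)→6230, (B,merge)→11930, (E,nl)→13700, (B,nl)→200880; best=4430 via (E,hash)
  {ABC}: card=625; try (A,hash)→4150, (B,hash)→5100, (A,nl_idx)→5575, (A,merge)→6070, (B,merge)→7850, (A,nl)→8700 …(+1); best=4150 via (A,hash)
  {ABCE}: card=2500; try (E,hash)→5255, (A,hash)→5630, (B,hash)→7580, (E,merge)→11305, (A,nl_idx)→11930, (A,merge)→15550 …(+4); best=5255 via (E,hash)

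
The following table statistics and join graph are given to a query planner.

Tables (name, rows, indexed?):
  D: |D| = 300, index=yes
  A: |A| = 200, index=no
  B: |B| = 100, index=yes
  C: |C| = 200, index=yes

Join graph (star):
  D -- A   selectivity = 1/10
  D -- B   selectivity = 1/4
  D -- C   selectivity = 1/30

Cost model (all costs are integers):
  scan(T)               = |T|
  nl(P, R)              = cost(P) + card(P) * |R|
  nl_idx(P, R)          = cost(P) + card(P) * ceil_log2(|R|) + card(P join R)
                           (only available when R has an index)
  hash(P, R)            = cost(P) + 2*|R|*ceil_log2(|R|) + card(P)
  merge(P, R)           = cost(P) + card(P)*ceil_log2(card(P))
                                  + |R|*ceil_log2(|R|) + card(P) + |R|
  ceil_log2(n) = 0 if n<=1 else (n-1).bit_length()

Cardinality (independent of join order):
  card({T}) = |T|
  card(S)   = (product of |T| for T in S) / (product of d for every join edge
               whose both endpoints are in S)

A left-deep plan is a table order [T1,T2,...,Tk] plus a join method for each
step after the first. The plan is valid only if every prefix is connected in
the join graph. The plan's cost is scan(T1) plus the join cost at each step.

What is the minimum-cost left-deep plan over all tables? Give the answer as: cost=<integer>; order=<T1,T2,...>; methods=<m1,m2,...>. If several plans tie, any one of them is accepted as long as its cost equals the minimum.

cost=50400; order=D,C,A,B; methods=hash,hash,hash

Selinger DP (subsets sized 1..n):
  {D}: scan cost=300, card=300
  {A}: scan cost=200, card=200
  {B}: scan cost=100, card=100
  {C}: scan cost=200, card=200
  {AD}: card=6000; try (A,hash)→3800, (D,merge)→5000, (A,merge)→5100, (D,hash)→5800, (D,nl_idx)→8000, (D,nl)→60200 …(+1); best=3800 via (A,hash)
  {BD}: card=7500; try (B,hash)→2000, (D,merge)→3900, (B,merge)→4100, (D,hash)→5600, (D,nl_idx)→8500, (B,nl_idx)→9900 …(+2); best=2000 via (B,hash)
  {CD}: card=2000; try (C,hash)→3800, (D,nl_idx)→4000, (C,nl_idx)→4700, (D,merge)→5000, (C,merge)→5100, (D,hash)→5800 …(+2); best=3800 via (C,hash)
  {ABD}: card=150000; try (B,hash)→11200, (A,hash)→12700, (B,merge)→88600, (A,merge)→108800, (B,nl_idx)→195800, (B,nl)→603800 …(+1); best=11200 via (B,hash)
  {ACD}: card=40000; try (A,hash)→9000, (C,hash)→13000, (A,merge)→29600, (C,merge)→89600, (C,nl_idx)→91800, (A,nl)→403800 …(+1); best=9000 via (A,hash)
  {BCD}: card=50000; try (B,hash)→7200, (C,hash)→12700, (B,merge)→28600, (B,nl_idx)→67800, (C,merge)→108800, (C,nl_idx)→112000 …(+2); best=7200 via (B,hash)
  {ABCD}: card=1000000; try (B,hash)→50400, (A,hash)→60400, (C,hash)→164400, (B,merge)→689800, (A,merge)→859000, (B,nl_idx)→1289000 …(+5); best=50400 via (B,hash)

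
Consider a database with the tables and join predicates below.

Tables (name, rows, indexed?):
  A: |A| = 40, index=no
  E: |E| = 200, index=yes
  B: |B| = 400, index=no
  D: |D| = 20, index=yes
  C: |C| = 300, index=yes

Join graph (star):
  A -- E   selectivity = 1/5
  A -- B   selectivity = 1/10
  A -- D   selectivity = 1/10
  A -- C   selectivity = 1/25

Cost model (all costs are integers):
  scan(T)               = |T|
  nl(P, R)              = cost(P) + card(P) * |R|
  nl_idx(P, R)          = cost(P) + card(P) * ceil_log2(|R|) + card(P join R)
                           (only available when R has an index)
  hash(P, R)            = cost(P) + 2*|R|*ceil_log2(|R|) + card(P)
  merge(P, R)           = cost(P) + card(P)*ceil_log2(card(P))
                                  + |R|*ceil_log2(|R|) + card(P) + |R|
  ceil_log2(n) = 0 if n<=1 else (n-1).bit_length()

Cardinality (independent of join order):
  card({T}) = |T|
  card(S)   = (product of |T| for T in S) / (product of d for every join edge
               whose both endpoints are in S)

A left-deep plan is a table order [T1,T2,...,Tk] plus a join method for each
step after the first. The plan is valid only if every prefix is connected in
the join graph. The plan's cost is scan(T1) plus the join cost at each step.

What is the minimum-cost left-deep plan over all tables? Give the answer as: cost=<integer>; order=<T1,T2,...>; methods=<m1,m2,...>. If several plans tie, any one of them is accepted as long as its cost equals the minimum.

Selinger DP (subsets sized 1..n):
  {A}: scan cost=40, card=40
  {E}: scan cost=200, card=200
  {B}: scan cost=400, card=400
  {D}: scan cost=20, card=20
  {C}: scan cost=300, card=300
  {AE}: card=1600; try (A,hash)→880, (E,nl_idx)→1960, (E,merge)→2120, (A,merge)→2280, (E,hash)→3280, (E,nl)→8040 …(+1); best=880 via (A,hash)
  {AB}: card=1600; try (A,hash)→1280, (B,merge)→4320, (A,merge)→4680, (B,hash)→7280, (B,nl)→16040, (A,nl)→16400; best=1280 via (A,hash)
  {AD}: card=80; try (D,hash)→280, (D,nl_idx)→320, (A,merge)→420, (D,merge)→440, (A,hash)→520, (A,nl)→820 …(+1); best=280 via (D,hash)
  {AC}: card=480; try (C,nl_idx)→880, (A,hash)→1080, (C,merge)→3320, (A,merge)→3580, (C,hash)→5480, (C,nl)→12040 …(+1); best=880 via (C,nl_idx)
  {ABE}: card=64000; try (E,hash)→6080, (B,hash)→9680, (E,merge)→22280, (B,merge)→24080, (E,nl_idx)→78080, (E,nl)→321280 …(+1); best=6080 via (E,hash)
  {ADE}: card=3200; try (D,hash)→2680, (E,merge)→2720, (E,hash)→3560, (E,nl_idx)→4120, (D,nl_idx)→12080, (E,nl)→16280 …(+2); best=2680 via (D,hash)
  {ACE}: card=19200; try (E,hash)→4560, (E,merge)→7480, (C,hash)→7880, (C,merge)→23080, (E,nl_idx)→23920, (C,nl_idx)→34480 …(+2); best=4560 via (E,hash)
  {ABD}: card=3200; try (D,hash)→3080, (B,merge)→4920, (B,hash)→7560, (D,nl_idx)→12480, (D,merge)→20600, (B,nl)→32280 …(+1); best=3080 via (D,hash)
  {ABC}: card=19200; try (C,hash)→8280, (B,hash)→8560, (B,merge)→9680, (C,merge)→23480, (C,nl_idx)→34880, (B,nl)→192880 …(+1); best=8280 via (C,hash)
  {ACD}: card=960; try (D,hash)→1560, (C,nl_idx)→1960, (C,merge)→3920, (D,nl_idx)→4240, (C,hash)→5760, (D,merge)→5800 …(+2); best=1560 via (D,hash)
  {ABDE}: card=128000; try (E,hash)→9480, (B,hash)→13080, (E,merge)→46480, (B,merge)→48280, (D,hash)→70280, (E,nl_idx)→156680 …(+5); best=9480 via (E,hash)
  {ABCE}: card=768000; try (E,hash)→30680, (B,hash)→30960, (C,hash)→75480, (B,merge)→315760, (E,merge)→317280, (E,nl_idx)→929880 …(+5); best=30680 via (E,hash)
  {ACDE}: card=38400; try (E,hash)→5720, (C,hash)→11280, (E,merge)→13920, (D,hash)→23960, (C,merge)→47280, (E,nl_idx)→47640 …(+6); best=5720 via (E,hash)
  {ABCD}: card=38400; try (B,hash)→9720, (C,hash)→11680, (B,merge)→16120, (D,hash)→27680, (C,merge)→47680, (C,nl_idx)→70280 …(+5); best=9720 via (B,hash)
  {ABCDE}: card=1536000; try (E,hash)→51320, (B,hash)→51320, (C,hash)→142880, (B,merge)→662520, (E,merge)→664320, (D,hash)→798880 …(+9); best=51320 via (E,hash)

cost=51320; order=A,C,D,B,E; methods=nl_idx,hash,hash,hash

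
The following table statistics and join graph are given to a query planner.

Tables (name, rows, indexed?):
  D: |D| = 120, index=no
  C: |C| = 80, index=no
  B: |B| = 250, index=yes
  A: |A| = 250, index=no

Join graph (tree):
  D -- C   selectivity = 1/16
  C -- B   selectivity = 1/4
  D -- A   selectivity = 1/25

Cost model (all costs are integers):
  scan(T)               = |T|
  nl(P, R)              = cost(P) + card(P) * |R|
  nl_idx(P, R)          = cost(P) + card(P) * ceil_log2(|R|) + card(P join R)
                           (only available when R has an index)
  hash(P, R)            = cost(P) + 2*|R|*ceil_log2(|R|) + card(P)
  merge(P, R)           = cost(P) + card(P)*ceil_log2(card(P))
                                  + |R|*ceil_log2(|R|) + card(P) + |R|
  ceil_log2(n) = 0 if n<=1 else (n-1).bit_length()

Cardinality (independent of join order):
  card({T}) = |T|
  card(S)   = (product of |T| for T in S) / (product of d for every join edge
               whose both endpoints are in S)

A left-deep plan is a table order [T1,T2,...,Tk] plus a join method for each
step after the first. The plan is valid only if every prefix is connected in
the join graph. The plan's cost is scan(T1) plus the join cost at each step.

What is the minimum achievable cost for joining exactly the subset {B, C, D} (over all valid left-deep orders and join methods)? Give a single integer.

5960

Selinger DP over subsets of {B,C,D}:
  {D}: scan cost=120, card=120
  {C}: scan cost=80, card=80
  {B}: scan cost=250, card=250
  {CD}: card=600; try (C,hash)→1360, (D,merge)→1680, (C,merge)→1720, (D,hash)→1840, (D,nl)→9680, (C,nl)→9720; best=1360 via (C,hash)
  {BC}: card=5000; try (C,hash)→1620, (B,merge)→2970, (C,merge)→3140, (B,hash)→4160, (B,nl_idx)→5720, (B,nl)→20080 …(+1); best=1620 via (C,hash)
  {BCD}: card=37500; try (B,hash)→5960, (D,hash)→8300, (B,merge)→10210, (B,nl_idx)→43660, (D,merge)→72580, (B,nl)→151360 …(+1); best=5960 via (B,hash)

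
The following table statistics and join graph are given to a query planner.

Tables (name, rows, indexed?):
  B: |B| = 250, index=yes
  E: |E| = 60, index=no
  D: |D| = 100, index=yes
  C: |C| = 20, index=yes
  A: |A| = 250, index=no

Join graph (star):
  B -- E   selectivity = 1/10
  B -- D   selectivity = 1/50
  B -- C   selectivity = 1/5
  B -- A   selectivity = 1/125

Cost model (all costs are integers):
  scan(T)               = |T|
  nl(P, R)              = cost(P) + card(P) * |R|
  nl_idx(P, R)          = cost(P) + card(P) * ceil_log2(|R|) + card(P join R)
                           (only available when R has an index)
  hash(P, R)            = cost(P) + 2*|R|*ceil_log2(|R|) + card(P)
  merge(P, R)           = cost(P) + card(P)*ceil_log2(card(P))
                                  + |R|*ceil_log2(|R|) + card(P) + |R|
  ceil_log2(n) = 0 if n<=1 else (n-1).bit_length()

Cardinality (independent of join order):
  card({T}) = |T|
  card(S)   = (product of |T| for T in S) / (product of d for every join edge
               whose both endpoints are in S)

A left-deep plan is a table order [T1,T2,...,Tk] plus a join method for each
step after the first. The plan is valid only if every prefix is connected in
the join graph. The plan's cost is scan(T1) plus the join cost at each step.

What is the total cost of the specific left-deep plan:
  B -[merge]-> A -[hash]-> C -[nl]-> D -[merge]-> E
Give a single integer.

step 1: scan B: cost=250, card=250
step 2: join A via merge
    card(P join A) = 250*250/(125) = 500
    cost = 250 + 250*8 + 250*8 + 250 + 250 = 4750
step 3: join C via hash
    card(P join C) = 500*20/(5) = 2000
    cost = 4750 + 2*20*5 + 500 = 5450
step 4: join D via nl
    card(P join D) = 2000*100/(50) = 4000
    cost = 5450 + 2000*100 = 205450
step 5: join E via merge
    card(P join E) = 4000*60/(10) = 24000
    cost = 205450 + 4000*12 + 60*6 + 4000 + 60 = 257870

257870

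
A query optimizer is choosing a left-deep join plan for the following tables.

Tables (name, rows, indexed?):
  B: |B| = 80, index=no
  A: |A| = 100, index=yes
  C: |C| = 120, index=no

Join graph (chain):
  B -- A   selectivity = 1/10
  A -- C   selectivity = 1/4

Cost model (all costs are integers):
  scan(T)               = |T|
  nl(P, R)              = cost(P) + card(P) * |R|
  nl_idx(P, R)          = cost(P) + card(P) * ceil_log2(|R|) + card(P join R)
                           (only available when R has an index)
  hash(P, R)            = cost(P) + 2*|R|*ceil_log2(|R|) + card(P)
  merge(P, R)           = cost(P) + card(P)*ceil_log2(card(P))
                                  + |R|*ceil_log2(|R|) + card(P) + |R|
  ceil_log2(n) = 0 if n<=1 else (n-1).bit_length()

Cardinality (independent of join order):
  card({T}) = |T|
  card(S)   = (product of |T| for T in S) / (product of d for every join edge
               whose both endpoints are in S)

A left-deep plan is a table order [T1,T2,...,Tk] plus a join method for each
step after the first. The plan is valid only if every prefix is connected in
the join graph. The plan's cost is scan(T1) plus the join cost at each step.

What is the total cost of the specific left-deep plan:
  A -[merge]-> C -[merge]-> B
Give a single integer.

step 1: scan A: cost=100, card=100
step 2: join C via merge
    card(P join C) = 100*120/(4) = 3000
    cost = 100 + 100*7 + 120*7 + 100 + 120 = 1860
step 3: join B via merge
    card(P join B) = 3000*80/(10) = 24000
    cost = 1860 + 3000*12 + 80*7 + 3000 + 80 = 41500

41500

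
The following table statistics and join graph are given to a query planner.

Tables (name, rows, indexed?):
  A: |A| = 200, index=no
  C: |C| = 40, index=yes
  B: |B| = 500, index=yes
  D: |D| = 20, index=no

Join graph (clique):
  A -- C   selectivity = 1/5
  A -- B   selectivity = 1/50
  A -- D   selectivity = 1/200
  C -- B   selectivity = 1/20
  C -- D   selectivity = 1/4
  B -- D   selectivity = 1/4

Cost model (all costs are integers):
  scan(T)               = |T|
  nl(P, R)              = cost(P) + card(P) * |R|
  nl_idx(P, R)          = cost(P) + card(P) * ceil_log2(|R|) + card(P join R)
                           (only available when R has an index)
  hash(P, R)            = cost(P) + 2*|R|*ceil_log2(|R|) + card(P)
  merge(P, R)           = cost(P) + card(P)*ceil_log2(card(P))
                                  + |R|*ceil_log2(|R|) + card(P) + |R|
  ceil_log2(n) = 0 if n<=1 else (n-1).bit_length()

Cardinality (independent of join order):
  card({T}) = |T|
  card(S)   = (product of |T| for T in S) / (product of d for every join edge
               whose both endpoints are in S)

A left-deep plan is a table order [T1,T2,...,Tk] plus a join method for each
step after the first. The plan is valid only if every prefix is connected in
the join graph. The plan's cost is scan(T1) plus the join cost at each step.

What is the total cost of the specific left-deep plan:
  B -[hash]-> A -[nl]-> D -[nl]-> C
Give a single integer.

46200

step 1: scan B: cost=500, card=500
step 2: join A via hash
    card(P join A) = 500*200/(50) = 2000
    cost = 500 + 2*200*8 + 500 = 4200
step 3: join D via nl
    card(P join D) = 2000*20/(200*4) = 50
    cost = 4200 + 2000*20 = 44200
step 4: join C via nl
    card(P join C) = 50*40/(5*20*4) = 5
    cost = 44200 + 50*40 = 46200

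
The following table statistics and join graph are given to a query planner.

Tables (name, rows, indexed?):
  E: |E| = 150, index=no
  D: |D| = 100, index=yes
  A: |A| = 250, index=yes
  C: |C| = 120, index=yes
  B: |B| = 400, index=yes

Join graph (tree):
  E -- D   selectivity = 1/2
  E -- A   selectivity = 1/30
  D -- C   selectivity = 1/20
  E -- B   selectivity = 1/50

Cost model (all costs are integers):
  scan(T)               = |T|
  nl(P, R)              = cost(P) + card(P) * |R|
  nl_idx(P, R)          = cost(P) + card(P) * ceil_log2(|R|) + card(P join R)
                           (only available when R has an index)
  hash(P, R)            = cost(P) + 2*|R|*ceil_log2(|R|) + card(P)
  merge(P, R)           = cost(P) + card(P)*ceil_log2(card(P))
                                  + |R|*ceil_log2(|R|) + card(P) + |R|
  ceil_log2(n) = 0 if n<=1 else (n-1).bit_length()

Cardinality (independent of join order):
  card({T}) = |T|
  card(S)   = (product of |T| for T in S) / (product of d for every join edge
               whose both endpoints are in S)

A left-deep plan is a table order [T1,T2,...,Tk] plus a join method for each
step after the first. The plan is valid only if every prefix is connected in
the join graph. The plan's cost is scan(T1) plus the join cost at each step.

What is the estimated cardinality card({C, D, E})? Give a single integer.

45000

Tables in S: C(120), D(100), E(150)
Edges inside S: E-D(d=2), D-C(d=20)
numerator = 120 * 100 * 150 = 1800000
denominator = 2 * 20 = 40
card(S) = 1800000 / 40 = 45000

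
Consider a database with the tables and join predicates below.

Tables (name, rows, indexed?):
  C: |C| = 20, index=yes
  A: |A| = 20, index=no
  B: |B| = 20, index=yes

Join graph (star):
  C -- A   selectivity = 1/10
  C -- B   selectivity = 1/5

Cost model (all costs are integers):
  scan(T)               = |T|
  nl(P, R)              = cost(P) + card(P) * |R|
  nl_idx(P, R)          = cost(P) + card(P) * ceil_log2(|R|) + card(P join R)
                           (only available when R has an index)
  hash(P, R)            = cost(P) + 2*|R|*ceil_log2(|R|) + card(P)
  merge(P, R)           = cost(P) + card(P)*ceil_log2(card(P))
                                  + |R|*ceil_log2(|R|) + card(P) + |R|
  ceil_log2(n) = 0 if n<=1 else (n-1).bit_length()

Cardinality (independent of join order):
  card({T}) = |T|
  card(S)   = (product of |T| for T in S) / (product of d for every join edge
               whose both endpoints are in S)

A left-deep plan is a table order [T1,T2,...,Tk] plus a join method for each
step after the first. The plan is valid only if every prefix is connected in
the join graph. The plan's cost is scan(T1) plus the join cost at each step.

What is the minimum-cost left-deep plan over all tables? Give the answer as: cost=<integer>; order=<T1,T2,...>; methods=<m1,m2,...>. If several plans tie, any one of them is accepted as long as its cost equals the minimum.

Selinger DP (subsets sized 1..n):
  {C}: scan cost=20, card=20
  {A}: scan cost=20, card=20
  {B}: scan cost=20, card=20
  {AC}: card=40; try (C,nl_idx)→160, (C,hash)→240, (A,hash)→240, (C,merge)→260, (A,merge)→260, (C,nl)→420 …(+1); best=160 via (C,nl_idx)
  {BC}: card=80; try (C,nl_idx)→200, (B,nl_idx)→200, (C,hash)→240, (B,hash)→240, (C,merge)→260, (B,merge)→260 …(+2); best=200 via (C,nl_idx)
  {ABC}: card=160; try (B,hash)→400, (A,hash)→480, (B,nl_idx)→520, (B,merge)→560, (B,nl)→960, (A,merge)→960 …(+1); best=400 via (B,hash)

cost=400; order=A,C,B; methods=nl_idx,hash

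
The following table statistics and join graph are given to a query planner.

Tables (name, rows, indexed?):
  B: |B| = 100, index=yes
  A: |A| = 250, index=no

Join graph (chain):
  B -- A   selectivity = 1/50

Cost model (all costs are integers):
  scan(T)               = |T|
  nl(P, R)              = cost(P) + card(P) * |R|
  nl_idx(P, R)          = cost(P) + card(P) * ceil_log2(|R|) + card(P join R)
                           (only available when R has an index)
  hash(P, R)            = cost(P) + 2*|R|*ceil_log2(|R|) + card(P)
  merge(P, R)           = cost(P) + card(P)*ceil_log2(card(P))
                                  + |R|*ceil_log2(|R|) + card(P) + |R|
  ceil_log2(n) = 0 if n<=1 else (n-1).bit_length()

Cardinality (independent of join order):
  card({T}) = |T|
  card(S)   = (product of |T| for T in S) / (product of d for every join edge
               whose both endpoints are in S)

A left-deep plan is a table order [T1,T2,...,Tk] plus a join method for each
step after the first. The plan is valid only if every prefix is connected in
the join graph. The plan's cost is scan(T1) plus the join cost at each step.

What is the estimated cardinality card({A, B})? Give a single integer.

500

Tables in S: A(250), B(100)
Edges inside S: B-A(d=50)
numerator = 250 * 100 = 25000
denominator = 50 = 50
card(S) = 25000 / 50 = 500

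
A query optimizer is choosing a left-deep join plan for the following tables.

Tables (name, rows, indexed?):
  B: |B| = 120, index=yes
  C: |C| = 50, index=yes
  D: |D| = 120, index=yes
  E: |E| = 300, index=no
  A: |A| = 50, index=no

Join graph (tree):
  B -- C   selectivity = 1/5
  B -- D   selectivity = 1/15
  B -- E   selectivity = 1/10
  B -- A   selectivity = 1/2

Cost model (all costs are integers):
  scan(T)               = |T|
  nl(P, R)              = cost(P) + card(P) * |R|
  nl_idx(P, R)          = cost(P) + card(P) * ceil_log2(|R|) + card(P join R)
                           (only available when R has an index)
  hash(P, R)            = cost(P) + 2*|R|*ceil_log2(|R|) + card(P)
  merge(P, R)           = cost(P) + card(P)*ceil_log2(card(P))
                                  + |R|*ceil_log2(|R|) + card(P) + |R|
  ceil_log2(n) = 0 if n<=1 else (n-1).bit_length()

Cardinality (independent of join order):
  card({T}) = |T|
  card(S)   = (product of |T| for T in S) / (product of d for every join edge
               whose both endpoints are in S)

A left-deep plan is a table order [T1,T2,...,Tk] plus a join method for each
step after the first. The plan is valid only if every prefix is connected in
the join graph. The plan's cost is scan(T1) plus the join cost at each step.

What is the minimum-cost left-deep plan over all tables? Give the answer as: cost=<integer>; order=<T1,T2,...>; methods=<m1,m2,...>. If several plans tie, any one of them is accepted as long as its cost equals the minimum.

cost=259080; order=B,D,C,A,E; methods=hash,hash,hash,hash

Selinger DP (subsets sized 1..n):
  {B}: scan cost=120, card=120
  {C}: scan cost=50, card=50
  {D}: scan cost=120, card=120
  {E}: scan cost=300, card=300
  {A}: scan cost=50, card=50
  {BC}: card=1200; try (C,hash)→840, (B,merge)→1360, (C,merge)→1430, (B,nl_idx)→1600, (B,hash)→1780, (C,nl_idx)→2040 …(+2); best=840 via (C,hash)
  {BD}: card=960; try (D,hash)→1920, (D,nl_idx)→1920, (B,hash)→1920, (B,nl_idx)→1920, (D,merge)→2040, (B,merge)→2040 …(+2); best=1920 via (D,hash)
  {BE}: card=3600; try (B,hash)→2280, (E,merge)→4080, (B,merge)→4260, (E,hash)→5640, (B,nl_idx)→6000, (E,nl)→36120 …(+1); best=2280 via (B,hash)
  {AB}: card=3000; try (A,hash)→840, (B,merge)→1360, (A,merge)→1430, (B,hash)→1780, (B,nl_idx)→3400, (B,nl)→6050 …(+1); best=840 via (A,hash)
  {BCD}: card=9600; try (C,hash)→3480, (D,hash)→3720, (C,merge)→12830, (D,merge)→16200, (C,nl_idx)→17280, (D,nl_idx)→18840 …(+2); best=3480 via (C,hash)
  {BCE}: card=36000; try (C,hash)→6480, (E,hash)→7440, (E,merge)→18240, (C,merge)→49430, (C,nl_idx)→59880, (C,nl)→182280 …(+1); best=6480 via (C,hash)
  {ABC}: card=30000; try (A,hash)→2640, (C,hash)→4440, (A,merge)→15590, (C,merge)→40190, (C,nl_idx)→48840, (A,nl)→60840 …(+1); best=2640 via (A,hash)
  {BDE}: card=28800; try (D,hash)→7560, (E,hash)→8280, (E,merge)→15480, (D,merge)→50040, (D,nl_idx)→56280, (E,nl)→289920 …(+1); best=7560 via (D,hash)
  {ABD}: card=24000; try (A,hash)→3480, (D,hash)→5520, (A,merge)→12830, (D,merge)→40800, (D,nl_idx)→45840, (A,nl)→49920 …(+1); best=3480 via (A,hash)
  {ABE}: card=90000; try (A,hash)→6480, (E,hash)→9240, (E,merge)→42840, (A,merge)→49430, (A,nl)→182280, (E,nl)→900840; best=6480 via (A,hash)
  {BCDE}: card=288000; try (E,hash)→18480, (C,hash)→36960, (D,hash)→44160, (E,merge)→150480, (C,nl_idx)→468360, (C,merge)→468710 …(+5); best=18480 via (E,hash)
  {ABCD}: card=240000; try (A,hash)→13680, (C,hash)→28080, (D,hash)→34320, (A,merge)→147830, (C,nl_idx)→387480, (C,merge)→387830 …(+5); best=13680 via (A,hash)
  {ABCE}: card=900000; try (E,hash)→38040, (A,hash)→43080, (C,hash)→97080, (E,merge)→485640, (A,merge)→618830, (C,nl_idx)→1446480 …(+4); best=38040 via (E,hash)
  {ABDE}: card=720000; try (E,hash)→32880, (A,hash)→36960, (D,hash)→98160, (E,merge)→390480, (A,merge)→468710, (D,nl_idx)→1356480 …(+4); best=32880 via (E,hash)
  {ABCDE}: card=7200000; try (E,hash)→259080, (A,hash)→307080, (C,hash)→753480, (D,hash)→939720, (E,merge)→4576680, (A,merge)→5778830 …(+8); best=259080 via (E,hash)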